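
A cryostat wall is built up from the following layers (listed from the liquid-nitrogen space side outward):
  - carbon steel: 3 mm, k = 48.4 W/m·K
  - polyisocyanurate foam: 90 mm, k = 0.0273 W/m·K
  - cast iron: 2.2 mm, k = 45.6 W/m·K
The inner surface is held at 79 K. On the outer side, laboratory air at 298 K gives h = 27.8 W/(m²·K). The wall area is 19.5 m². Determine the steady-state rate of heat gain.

Q ≈ 1280 W

Using the resistance-network approach (series):
R_carbon steel = L/(kA) = 0.003/(48.4×19.5) = 3.179×10^-6 K/W
R_polyisocyanurate foam = L/(kA) = 0.09/(0.0273×19.5) = 0.1691 K/W
R_cast iron = L/(kA) = 0.0022/(45.6×19.5) = 2.474×10^-6 K/W
R_outer film = 1/(h_o·A) = 1/(27.8×19.5) = 0.001845 K/W
R_total = 0.1709 K/W
Q = ΔT / R_total = 219 / 0.1709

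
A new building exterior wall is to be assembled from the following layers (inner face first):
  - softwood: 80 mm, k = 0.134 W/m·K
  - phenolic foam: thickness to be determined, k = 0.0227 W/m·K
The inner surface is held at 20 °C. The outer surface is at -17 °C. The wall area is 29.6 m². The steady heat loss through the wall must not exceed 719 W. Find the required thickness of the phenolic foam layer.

Model the wall as resistances in series:
R_softwood = L/(kA) = 0.08/(0.134×29.6) = 0.02017 K/W
Sum of the known resistances R_other = 0.02017 K/W
Required total resistance R_tot = ΔT/Q_allow = 37/719 = 0.05146 K/W
R_phenolic foam = R_tot − R_other = 0.03129 K/W
L = R·k·A = 0.03129×0.0227×29.6

L ≈ 21 mm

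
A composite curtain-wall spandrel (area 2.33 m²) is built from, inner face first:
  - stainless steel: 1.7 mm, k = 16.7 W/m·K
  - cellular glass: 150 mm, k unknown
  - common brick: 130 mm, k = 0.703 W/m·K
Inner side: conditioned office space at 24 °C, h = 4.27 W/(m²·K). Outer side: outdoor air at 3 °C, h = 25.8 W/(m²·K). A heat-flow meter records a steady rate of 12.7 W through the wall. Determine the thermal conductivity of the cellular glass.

Series thermal resistances:
R_inner film = 1/(h_i·A) = 1/(4.27×2.33) = 0.1005 K/W
R_stainless steel = L/(kA) = 0.0017/(16.7×2.33) = 4.369×10^-5 K/W
R_common brick = L/(kA) = 0.13/(0.703×2.33) = 0.07937 K/W
R_outer film = 1/(h_o·A) = 1/(25.8×2.33) = 0.01664 K/W
Sum of known resistances R_other = 0.1966 K/W
Total R = ΔT/Q = 21/12.7 = 1.654 K/W
R_cellular glass = R_total − R_other = 1.457 K/W
k = L/(R·A) = 0.15/(1.457×2.33)

k ≈ 0.0442 W/(m·K)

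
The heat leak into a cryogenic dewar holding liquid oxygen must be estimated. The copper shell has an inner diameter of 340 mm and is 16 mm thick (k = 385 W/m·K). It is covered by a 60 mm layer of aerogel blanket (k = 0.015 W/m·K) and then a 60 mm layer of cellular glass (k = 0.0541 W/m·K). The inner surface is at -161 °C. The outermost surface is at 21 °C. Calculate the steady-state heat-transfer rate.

For a spherical shell R = (1/r₁ − 1/r₂)/(4πk); film R = 1/(h·4πr²). In series:
R_copper shell = (1/0.17 − 1/0.186)/(4π×385) = 1.046×10^-4 K/W
R_aerogel blanket = (1/0.186 − 1/0.246)/(4π×0.015) = 6.957 K/W
R_cellular glass = (1/0.246 − 1/0.306)/(4π×0.0541) = 1.172 K/W
R_total = 8.129 K/W
Q = ΔT/R_total = 182/8.129

Q ≈ 22.4 W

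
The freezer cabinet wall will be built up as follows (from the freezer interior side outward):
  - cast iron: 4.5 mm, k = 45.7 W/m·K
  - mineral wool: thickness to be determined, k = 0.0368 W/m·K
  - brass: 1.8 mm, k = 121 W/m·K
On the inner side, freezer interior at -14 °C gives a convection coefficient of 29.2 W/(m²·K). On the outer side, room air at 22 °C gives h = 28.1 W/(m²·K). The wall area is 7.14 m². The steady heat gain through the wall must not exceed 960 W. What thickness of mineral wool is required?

L ≈ 7.28 mm

Treating each layer as a thermal resistance in series:
R_inner film = 1/(h_i·A) = 1/(29.2×7.14) = 0.004796 K/W
R_cast iron = L/(kA) = 0.0045/(45.7×7.14) = 1.379×10^-5 K/W
R_brass = L/(kA) = 0.0018/(121×7.14) = 2.083×10^-6 K/W
R_outer film = 1/(h_o·A) = 1/(28.1×7.14) = 0.004984 K/W
Sum of the known resistances R_other = 0.009797 K/W
Required total resistance R_tot = ΔT/Q_allow = 36/960 = 0.0375 K/W
R_mineral wool = R_tot − R_other = 0.0277 K/W
L = R·k·A = 0.0277×0.0368×7.14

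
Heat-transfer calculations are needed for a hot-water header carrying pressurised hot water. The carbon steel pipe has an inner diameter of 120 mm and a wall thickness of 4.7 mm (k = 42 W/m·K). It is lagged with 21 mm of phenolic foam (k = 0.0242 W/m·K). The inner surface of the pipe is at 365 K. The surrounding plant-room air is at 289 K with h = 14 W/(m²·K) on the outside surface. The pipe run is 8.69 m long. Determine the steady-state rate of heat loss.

Cylindrical conduction, so R = ln(r₂/r₁)/(2πkL) per layer, in series:
R_carbon steel pipe wall = ln(64.7/60)/(2π×42×8.69) = 3.289×10^-5 K/W
R_phenolic foam = ln(85.7/64.7)/(2π×0.0242×8.69) = 0.2127 K/W
R_outer film = 1/(h_o·2πr_oL) = 1/(14×2π×0.0857×8.69) = 0.01526 K/W
R_total = 0.228 K/W
Q = ΔT/R_total = 76/0.228

Q ≈ 333 W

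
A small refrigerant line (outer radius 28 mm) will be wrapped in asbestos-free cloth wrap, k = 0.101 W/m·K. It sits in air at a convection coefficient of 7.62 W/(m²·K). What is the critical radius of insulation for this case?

For a cylinder r_cr = k/h = 0.101/7.62
r_cr = 13.3 mm; since the bare radius (28 mm) is above r_cr, any added insulation will reduce heat loss.

r_cr ≈ 13.3 mm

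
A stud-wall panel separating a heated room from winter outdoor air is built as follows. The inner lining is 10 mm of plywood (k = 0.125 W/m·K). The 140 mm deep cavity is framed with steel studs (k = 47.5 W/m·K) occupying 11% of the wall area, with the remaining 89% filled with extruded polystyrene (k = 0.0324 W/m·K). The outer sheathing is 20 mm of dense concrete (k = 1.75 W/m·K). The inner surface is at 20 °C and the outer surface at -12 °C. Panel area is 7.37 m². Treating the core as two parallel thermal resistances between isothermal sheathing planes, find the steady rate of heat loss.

Sheathing layers in series; stud and cavity paths in parallel between them.
R_inner = 0.01/(0.125×7.37) = 0.01085 K/W
R_stud  = 0.14/(47.5×0.11×7.37) = 0.003636 K/W
R_cav   = 0.14/(0.0324×0.89×7.37) = 0.6588 K/W
1/R_core = 1/R_stud + 1/R_cav → R_core = 0.003616 K/W
R_outer = 0.02/(1.75×7.37) = 0.001551 K/W
R_total = 0.01602 K/W
Q = ΔT/R_total = 32/0.01602

Q ≈ 2000 W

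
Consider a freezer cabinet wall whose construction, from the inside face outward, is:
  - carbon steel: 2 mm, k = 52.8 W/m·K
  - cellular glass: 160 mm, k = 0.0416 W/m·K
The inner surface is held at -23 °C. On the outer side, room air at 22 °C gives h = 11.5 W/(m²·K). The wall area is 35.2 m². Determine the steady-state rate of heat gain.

Model the wall as resistances in series:
R_carbon steel = L/(kA) = 0.002/(52.8×35.2) = 1.076×10^-6 K/W
R_cellular glass = L/(kA) = 0.16/(0.0416×35.2) = 0.1093 K/W
R_outer film = 1/(h_o·A) = 1/(11.5×35.2) = 0.00247 K/W
R_total = 0.1117 K/W
Q = ΔT / R_total = 45 / 0.1117

Q ≈ 403 W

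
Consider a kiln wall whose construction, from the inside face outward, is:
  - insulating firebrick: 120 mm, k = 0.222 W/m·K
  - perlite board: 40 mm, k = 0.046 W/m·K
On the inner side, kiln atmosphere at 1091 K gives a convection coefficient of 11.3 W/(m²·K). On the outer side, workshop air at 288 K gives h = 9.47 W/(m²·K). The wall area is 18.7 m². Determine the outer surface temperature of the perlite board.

Treating each layer as a thermal resistance in series:
R_inner film = 1/(h_i·A) = 1/(11.3×18.7) = 0.004732 K/W
R_insulating firebrick = L/(kA) = 0.12/(0.222×18.7) = 0.02891 K/W
R_perlite board = L/(kA) = 0.04/(0.046×18.7) = 0.0465 K/W
R_outer film = 1/(h_o·A) = 1/(9.47×18.7) = 0.005647 K/W
R_total = 0.08579 K/W;  Q = ΔT/R_total = 803/0.08579 = 9361 W
T_interface = T_inner − Q·ΣR(inner→interface) = 1091 − 9360×0.08014

T ≈ 341 K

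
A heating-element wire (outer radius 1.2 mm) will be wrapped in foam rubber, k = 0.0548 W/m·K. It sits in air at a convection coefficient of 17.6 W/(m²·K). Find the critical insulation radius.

r_cr ≈ 3.11 mm

For a cylinder r_cr = k/h = 0.0548/17.6
r_cr = 3.11 mm; since the bare radius (1.2 mm) is below r_cr, adding a thin layer of insulation will *increase* heat loss.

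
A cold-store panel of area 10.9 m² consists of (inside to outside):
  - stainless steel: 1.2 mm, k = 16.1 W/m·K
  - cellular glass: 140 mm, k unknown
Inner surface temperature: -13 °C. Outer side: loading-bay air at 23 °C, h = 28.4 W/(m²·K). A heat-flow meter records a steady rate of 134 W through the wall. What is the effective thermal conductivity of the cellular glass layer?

k ≈ 0.0484 W/(m·K)

Series thermal resistances:
R_stainless steel = L/(kA) = 0.0012/(16.1×10.9) = 6.838×10^-6 K/W
R_outer film = 1/(h_o·A) = 1/(28.4×10.9) = 0.00323 K/W
Sum of known resistances R_other = 0.003237 K/W
Total R = ΔT/Q = 36/134 = 0.2687 K/W
R_cellular glass = R_total − R_other = 0.2654 K/W
k = L/(R·A) = 0.14/(0.2654×10.9)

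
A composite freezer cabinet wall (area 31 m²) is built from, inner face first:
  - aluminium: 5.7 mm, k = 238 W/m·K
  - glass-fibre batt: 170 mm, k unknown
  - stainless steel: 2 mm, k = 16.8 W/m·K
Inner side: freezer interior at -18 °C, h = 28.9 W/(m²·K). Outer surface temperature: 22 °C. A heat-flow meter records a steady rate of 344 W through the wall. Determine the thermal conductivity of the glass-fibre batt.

Using the resistance-network approach (series):
R_inner film = 1/(h_i·A) = 1/(28.9×31) = 0.001116 K/W
R_aluminium = L/(kA) = 0.0057/(238×31) = 7.726×10^-7 K/W
R_stainless steel = L/(kA) = 0.002/(16.8×31) = 3.84×10^-6 K/W
Sum of known resistances R_other = 0.001121 K/W
Total R = ΔT/Q = 40/344 = 0.1163 K/W
R_glass-fibre batt = R_total − R_other = 0.1152 K/W
k = L/(R·A) = 0.17/(0.1152×31)

k ≈ 0.0476 W/(m·K)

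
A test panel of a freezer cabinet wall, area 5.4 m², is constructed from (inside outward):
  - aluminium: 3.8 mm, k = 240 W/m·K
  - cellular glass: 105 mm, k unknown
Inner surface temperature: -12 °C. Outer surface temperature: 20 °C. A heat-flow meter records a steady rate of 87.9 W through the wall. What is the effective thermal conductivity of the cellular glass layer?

k ≈ 0.0534 W/(m·K)

Model the wall as resistances in series:
R_aluminium = L/(kA) = 0.0038/(240×5.4) = 2.932×10^-6 K/W
Sum of known resistances R_other = 2.932×10^-6 K/W
Total R = ΔT/Q = 32/87.9 = 0.3641 K/W
R_cellular glass = R_total − R_other = 0.364 K/W
k = L/(R·A) = 0.105/(0.364×5.4)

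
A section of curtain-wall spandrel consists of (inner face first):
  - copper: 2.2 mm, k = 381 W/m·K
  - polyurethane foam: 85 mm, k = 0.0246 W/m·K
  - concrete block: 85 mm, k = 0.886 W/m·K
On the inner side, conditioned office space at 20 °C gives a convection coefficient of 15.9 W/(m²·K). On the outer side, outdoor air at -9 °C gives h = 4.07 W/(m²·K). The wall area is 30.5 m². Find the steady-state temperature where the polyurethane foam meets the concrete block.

Series thermal resistances:
R_inner film = 1/(h_i·A) = 1/(15.9×30.5) = 0.002062 K/W
R_copper = L/(kA) = 0.0022/(381×30.5) = 1.893×10^-7 K/W
R_polyurethane foam = L/(kA) = 0.085/(0.0246×30.5) = 0.1133 K/W
R_concrete block = L/(kA) = 0.085/(0.886×30.5) = 0.003145 K/W
R_outer film = 1/(h_o·A) = 1/(4.07×30.5) = 0.008056 K/W
R_total = 0.1266 K/W;  Q = ΔT/R_total = 29/0.1266 = 229.2 W
T_interface = T_inner − Q·ΣR(inner→interface) = 20 − 229×0.1154

T ≈ -6.43 °C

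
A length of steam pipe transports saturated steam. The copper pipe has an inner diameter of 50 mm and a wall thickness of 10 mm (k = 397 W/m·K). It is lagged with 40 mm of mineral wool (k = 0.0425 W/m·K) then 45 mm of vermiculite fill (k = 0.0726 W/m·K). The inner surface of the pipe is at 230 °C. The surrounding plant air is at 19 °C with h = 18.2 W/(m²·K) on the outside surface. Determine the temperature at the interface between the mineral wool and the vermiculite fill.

Per-layer cylindrical resistances, series-summed:
R_copper pipe wall = ln(35/25)/(2π×397×1) = 1.349×10^-4 K/W
R_mineral wool = ln(75/35)/(2π×0.0425×1) = 2.854 K/W
R_vermiculite fill = ln(120/75)/(2π×0.0726×1) = 1.03 K/W
R_outer film = 1/(h_o·2πr_oL) = 1/(18.2×2π×0.12×1) = 0.07287 K/W
R_total = 3.957 K/W
Q = ΔT/R_total = 211/3.957
Q = 53.3 W/m
T_interface = T_inner − Q·ΣR(inner→interface) = 230 − 53.3×2.854

T ≈ 77.8 °C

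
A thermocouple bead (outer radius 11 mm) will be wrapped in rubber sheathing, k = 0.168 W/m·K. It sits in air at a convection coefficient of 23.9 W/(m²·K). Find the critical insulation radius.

r_cr ≈ 14.1 mm

For a sphere r_cr = 2k/h = 2×0.168/23.9
r_cr = 14.1 mm; since the bare radius (11 mm) is below r_cr, adding a thin layer of insulation will *increase* heat loss.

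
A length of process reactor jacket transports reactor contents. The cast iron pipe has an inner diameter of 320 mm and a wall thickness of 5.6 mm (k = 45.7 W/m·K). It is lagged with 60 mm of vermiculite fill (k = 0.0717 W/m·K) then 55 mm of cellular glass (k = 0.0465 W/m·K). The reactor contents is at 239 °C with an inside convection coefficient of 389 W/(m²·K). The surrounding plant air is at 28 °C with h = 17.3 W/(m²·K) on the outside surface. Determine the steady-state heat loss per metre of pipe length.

Cylindrical conduction, so R = ln(r₂/r₁)/(2πkL) per layer, in series:
R_inner film = 1/(h_i·2πr₁L) = 1/(389×2π×0.16×1) = 0.002557 K/W
R_cast iron pipe wall = ln(165.6/160)/(2π×45.7×1) = 1.198×10^-4 K/W
R_vermiculite fill = ln(225.6/165.6)/(2π×0.0717×1) = 0.6863 K/W
R_cellular glass = ln(280.6/225.6)/(2π×0.0465×1) = 0.7467 K/W
R_outer film = 1/(h_o·2πr_oL) = 1/(17.3×2π×0.2806×1) = 0.03279 K/W
R_total = 1.468 K/W
Q = ΔT/R_total = 211/1.468

q′ ≈ 144 W/m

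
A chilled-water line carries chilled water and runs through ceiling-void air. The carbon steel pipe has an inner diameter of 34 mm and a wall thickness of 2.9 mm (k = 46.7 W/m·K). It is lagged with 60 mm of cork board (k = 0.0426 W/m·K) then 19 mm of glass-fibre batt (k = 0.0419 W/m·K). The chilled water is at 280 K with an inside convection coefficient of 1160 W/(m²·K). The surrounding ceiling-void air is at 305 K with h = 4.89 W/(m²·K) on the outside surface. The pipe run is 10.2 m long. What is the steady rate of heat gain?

For a radial system each layer contributes R = ln(r_out/r_in)/(2πkL); films add R = 1/(hA).
R_inner film = 1/(h_i·2πr₁L) = 1/(1160×2π×0.017×10.2) = 7.912×10^-4 K/W
R_carbon steel pipe wall = ln(19.9/17)/(2π×46.7×10.2) = 5.263×10^-5 K/W
R_cork board = ln(79.9/19.9)/(2π×0.0426×10.2) = 0.5091 K/W
R_glass-fibre batt = ln(98.9/79.9)/(2π×0.0419×10.2) = 0.07944 K/W
R_outer film = 1/(h_o·2πr_oL) = 1/(4.89×2π×0.0989×10.2) = 0.03226 K/W
R_total = 0.6217 K/W
Q = ΔT/R_total = 25/0.6217

Q ≈ 40.2 W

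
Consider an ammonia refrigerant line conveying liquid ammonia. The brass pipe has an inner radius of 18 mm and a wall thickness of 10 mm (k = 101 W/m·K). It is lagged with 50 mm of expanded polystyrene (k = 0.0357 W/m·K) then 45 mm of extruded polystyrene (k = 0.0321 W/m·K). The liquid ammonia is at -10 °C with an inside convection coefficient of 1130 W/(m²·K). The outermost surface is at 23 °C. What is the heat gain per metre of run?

q′ ≈ 4.83 W/m

Radial resistances (cylindrical: R_cond = ln(r_o/r_i)/(2πkL), R_conv = 1/(h·2πrL)):
R_inner film = 1/(h_i·2πr₁L) = 1/(1130×2π×0.018×1) = 0.007825 K/W
R_brass pipe wall = ln(28/18)/(2π×101×1) = 6.962×10^-4 K/W
R_expanded polystyrene = ln(78/28)/(2π×0.0357×1) = 4.567 K/W
R_extruded polystyrene = ln(123/78)/(2π×0.0321×1) = 2.258 K/W
R_total = 6.834 K/W
Q = ΔT/R_total = 33/6.834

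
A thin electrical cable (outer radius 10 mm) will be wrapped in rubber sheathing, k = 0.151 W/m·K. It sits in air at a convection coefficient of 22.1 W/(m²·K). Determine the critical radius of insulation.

For a cylinder r_cr = k/h = 0.151/22.1
r_cr = 6.83 mm; since the bare radius (10 mm) is above r_cr, any added insulation will reduce heat loss.

r_cr ≈ 6.83 mm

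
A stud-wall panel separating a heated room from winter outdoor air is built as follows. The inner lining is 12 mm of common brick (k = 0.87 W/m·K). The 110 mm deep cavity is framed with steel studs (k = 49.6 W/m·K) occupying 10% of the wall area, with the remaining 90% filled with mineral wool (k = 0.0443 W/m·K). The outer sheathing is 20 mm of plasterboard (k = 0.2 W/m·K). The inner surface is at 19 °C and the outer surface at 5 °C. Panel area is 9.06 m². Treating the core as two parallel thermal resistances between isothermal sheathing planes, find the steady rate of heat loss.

Q ≈ 934 W

Sheathing layers in series; stud and cavity paths in parallel between them.
R_inner = 0.012/(0.87×9.06) = 0.001522 K/W
R_stud  = 0.11/(49.6×0.1×9.06) = 0.002448 K/W
R_cav   = 0.11/(0.0443×0.9×9.06) = 0.3045 K/W
1/R_core = 1/R_stud + 1/R_cav → R_core = 0.002428 K/W
R_outer = 0.02/(0.2×9.06) = 0.01104 K/W
R_total = 0.01499 K/W
Q = ΔT/R_total = 14/0.01499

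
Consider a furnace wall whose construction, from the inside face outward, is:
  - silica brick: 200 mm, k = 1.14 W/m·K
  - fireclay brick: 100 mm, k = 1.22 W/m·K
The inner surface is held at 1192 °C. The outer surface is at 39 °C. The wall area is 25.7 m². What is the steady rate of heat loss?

Q ≈ 115000 W

Series thermal resistances:
R_silica brick = L/(kA) = 0.2/(1.14×25.7) = 0.006826 K/W
R_fireclay brick = L/(kA) = 0.1/(1.22×25.7) = 0.003189 K/W
R_total = 0.01002 K/W
Q = ΔT / R_total = 1153 / 0.01002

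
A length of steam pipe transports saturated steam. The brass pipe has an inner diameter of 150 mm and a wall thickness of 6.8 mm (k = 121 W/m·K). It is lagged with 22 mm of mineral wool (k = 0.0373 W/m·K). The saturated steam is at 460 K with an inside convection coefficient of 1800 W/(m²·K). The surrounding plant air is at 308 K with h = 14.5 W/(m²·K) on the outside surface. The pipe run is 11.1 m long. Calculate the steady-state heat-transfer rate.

Q ≈ 1500 W

Treating each annulus and film as a series resistance:
R_inner film = 1/(h_i·2πr₁L) = 1/(1800×2π×0.075×11.1) = 1.062×10^-4 K/W
R_brass pipe wall = ln(81.8/75)/(2π×121×11.1) = 1.028×10^-5 K/W
R_mineral wool = ln(103.8/81.8)/(2π×0.0373×11.1) = 0.09156 K/W
R_outer film = 1/(h_o·2πr_oL) = 1/(14.5×2π×0.1038×11.1) = 0.009526 K/W
R_total = 0.1012 K/W
Q = ΔT/R_total = 152/0.1012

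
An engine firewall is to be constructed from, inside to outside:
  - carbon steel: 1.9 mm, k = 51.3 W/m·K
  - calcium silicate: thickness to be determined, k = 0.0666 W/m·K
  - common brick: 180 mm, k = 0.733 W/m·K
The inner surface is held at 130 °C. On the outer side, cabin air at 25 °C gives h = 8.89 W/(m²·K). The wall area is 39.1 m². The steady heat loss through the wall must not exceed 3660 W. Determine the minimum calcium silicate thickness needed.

L ≈ 50.9 mm

Using the resistance-network approach (series):
R_carbon steel = L/(kA) = 0.0019/(51.3×39.1) = 9.472×10^-7 K/W
R_common brick = L/(kA) = 0.18/(0.733×39.1) = 0.00628 K/W
R_outer film = 1/(h_o·A) = 1/(8.89×39.1) = 0.002877 K/W
Sum of the known resistances R_other = 0.009158 K/W
Required total resistance R_tot = ΔT/Q_allow = 105/3660 = 0.02869 K/W
R_calcium silicate = R_tot − R_other = 0.01953 K/W
L = R·k·A = 0.01953×0.0666×39.1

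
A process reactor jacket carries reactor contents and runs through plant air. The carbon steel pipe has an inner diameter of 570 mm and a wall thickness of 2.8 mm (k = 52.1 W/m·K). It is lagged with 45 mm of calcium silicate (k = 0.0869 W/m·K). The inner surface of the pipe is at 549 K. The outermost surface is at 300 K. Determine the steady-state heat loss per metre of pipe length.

Treating each annulus and film as a series resistance:
R_carbon steel pipe wall = ln(287.8/285)/(2π×52.1×1) = 2.987×10^-5 K/W
R_calcium silicate = ln(332.8/287.8)/(2π×0.0869×1) = 0.2661 K/W
R_total = 0.2661 K/W
Q = ΔT/R_total = 249/0.2661

q′ ≈ 936 W/m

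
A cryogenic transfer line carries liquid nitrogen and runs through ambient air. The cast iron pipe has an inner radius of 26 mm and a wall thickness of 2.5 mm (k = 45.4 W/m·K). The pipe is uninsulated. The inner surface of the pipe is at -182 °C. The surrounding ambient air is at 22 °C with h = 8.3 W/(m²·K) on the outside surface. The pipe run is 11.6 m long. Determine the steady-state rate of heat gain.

Treating each annulus and film as a series resistance:
R_cast iron pipe wall = ln(28.5/26)/(2π×45.4×11.6) = 2.774×10^-5 K/W
R_outer film = 1/(h_o·2πr_oL) = 1/(8.3×2π×0.0285×11.6) = 0.058 K/W
R_total = 0.05803 K/W
Q = ΔT/R_total = 204/0.05803

Q ≈ 3520 W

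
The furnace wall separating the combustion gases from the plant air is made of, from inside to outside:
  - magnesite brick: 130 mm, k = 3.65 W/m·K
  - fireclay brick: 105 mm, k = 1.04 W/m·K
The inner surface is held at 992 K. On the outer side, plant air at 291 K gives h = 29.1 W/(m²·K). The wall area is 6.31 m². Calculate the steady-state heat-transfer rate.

Using the resistance-network approach (series):
R_magnesite brick = L/(kA) = 0.13/(3.65×6.31) = 0.005644 K/W
R_fireclay brick = L/(kA) = 0.105/(1.04×6.31) = 0.016 K/W
R_outer film = 1/(h_o·A) = 1/(29.1×6.31) = 0.005446 K/W
R_total = 0.02709 K/W
Q = ΔT / R_total = 701 / 0.02709

Q ≈ 25900 W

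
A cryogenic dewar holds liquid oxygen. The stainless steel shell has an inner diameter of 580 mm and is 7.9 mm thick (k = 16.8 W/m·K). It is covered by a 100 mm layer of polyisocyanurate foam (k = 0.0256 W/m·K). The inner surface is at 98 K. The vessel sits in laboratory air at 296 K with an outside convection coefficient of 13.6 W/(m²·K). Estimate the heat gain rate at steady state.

Q ≈ 74.4 W

Radial (spherical) resistances in series:
R_stainless steel shell = (1/0.29 − 1/0.2979)/(4π×16.8) = 4.332×10^-4 K/W
R_polyisocyanurate foam = (1/0.2979 − 1/0.3979)/(4π×0.0256) = 2.622 K/W
R_outer film = 1/(h·4πr_o²) = 1/(13.6×4π×0.3979²) = 0.03696 K/W
R_total = 2.66 K/W
Q = ΔT/R_total = 198/2.66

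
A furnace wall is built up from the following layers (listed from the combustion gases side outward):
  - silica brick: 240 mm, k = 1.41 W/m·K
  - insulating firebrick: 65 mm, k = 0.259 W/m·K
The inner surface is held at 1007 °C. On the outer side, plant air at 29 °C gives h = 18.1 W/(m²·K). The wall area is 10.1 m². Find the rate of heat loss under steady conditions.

Q ≈ 20700 W

Model the wall as resistances in series:
R_silica brick = L/(kA) = 0.24/(1.41×10.1) = 0.01685 K/W
R_insulating firebrick = L/(kA) = 0.065/(0.259×10.1) = 0.02485 K/W
R_outer film = 1/(h_o·A) = 1/(18.1×10.1) = 0.00547 K/W
R_total = 0.04717 K/W
Q = ΔT / R_total = 978 / 0.04717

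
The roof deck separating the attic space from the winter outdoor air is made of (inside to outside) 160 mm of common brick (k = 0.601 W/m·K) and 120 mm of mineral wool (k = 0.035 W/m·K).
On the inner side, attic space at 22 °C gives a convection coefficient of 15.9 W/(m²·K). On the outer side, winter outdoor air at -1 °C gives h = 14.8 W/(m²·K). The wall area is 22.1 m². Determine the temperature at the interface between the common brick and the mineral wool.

T ≈ 20 °C

Thermal resistances in series:
R_inner film = 1/(h_i·A) = 1/(15.9×22.1) = 0.002846 K/W
R_common brick = L/(kA) = 0.16/(0.601×22.1) = 0.01205 K/W
R_mineral wool = L/(kA) = 0.12/(0.035×22.1) = 0.1551 K/W
R_outer film = 1/(h_o·A) = 1/(14.8×22.1) = 0.003057 K/W
R_total = 0.1731 K/W;  Q = ΔT/R_total = 23/0.1731 = 132.9 W
T_interface = T_inner − Q·ΣR(inner→interface) = 22 − 133×0.01489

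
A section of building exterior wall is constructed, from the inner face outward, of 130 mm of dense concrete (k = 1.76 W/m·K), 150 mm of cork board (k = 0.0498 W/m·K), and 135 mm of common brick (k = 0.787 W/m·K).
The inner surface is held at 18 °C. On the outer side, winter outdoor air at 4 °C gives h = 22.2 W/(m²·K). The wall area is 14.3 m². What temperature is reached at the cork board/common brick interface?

T ≈ 4.92 °C

Using the resistance-network approach (series):
R_dense concrete = L/(kA) = 0.13/(1.76×14.3) = 0.005165 K/W
R_cork board = L/(kA) = 0.15/(0.0498×14.3) = 0.2106 K/W
R_common brick = L/(kA) = 0.135/(0.787×14.3) = 0.012 K/W
R_outer film = 1/(h_o·A) = 1/(22.2×14.3) = 0.00315 K/W
R_total = 0.2309 K/W;  Q = ΔT/R_total = 14/0.2309 = 60.62 W
T_interface = T_inner − Q·ΣR(inner→interface) = 18 − 60.6×0.2158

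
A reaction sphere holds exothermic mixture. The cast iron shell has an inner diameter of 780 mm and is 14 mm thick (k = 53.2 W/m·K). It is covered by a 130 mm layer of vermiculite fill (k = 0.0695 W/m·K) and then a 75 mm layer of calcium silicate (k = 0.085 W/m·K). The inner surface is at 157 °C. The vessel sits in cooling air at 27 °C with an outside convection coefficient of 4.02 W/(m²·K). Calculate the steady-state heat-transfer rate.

Q ≈ 136 W

Each spherical layer contributes R = (1/r_i − 1/r_o)/(4πk):
R_cast iron shell = (1/0.39 − 1/0.404)/(4π×53.2) = 1.329×10^-4 K/W
R_vermiculite fill = (1/0.404 − 1/0.534)/(4π×0.0695) = 0.69 K/W
R_calcium silicate = (1/0.534 − 1/0.609)/(4π×0.085) = 0.2159 K/W
R_outer film = 1/(h·4πr_o²) = 1/(4.02×4π×0.609²) = 0.05337 K/W
R_total = 0.9594 K/W
Q = ΔT/R_total = 130/0.9594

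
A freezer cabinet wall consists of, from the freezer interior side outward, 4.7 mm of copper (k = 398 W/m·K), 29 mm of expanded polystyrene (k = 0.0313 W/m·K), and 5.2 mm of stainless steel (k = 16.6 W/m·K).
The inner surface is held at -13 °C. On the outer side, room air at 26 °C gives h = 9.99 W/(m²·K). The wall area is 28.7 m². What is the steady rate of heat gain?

Q ≈ 1090 W

Using the resistance-network approach (series):
R_copper = L/(kA) = 0.0047/(398×28.7) = 4.115×10^-7 K/W
R_expanded polystyrene = L/(kA) = 0.029/(0.0313×28.7) = 0.03228 K/W
R_stainless steel = L/(kA) = 0.0052/(16.6×28.7) = 1.091×10^-5 K/W
R_outer film = 1/(h_o·A) = 1/(9.99×28.7) = 0.003488 K/W
R_total = 0.03578 K/W
Q = ΔT / R_total = 39 / 0.03578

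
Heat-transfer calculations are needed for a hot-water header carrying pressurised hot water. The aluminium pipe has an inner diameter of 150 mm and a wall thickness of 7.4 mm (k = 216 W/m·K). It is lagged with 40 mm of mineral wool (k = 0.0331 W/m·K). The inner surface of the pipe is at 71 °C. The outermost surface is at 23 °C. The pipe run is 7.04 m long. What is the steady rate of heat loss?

Cylindrical conduction, so R = ln(r₂/r₁)/(2πkL) per layer, in series:
R_aluminium pipe wall = ln(82.4/75)/(2π×216×7.04) = 9.849×10^-6 K/W
R_mineral wool = ln(122.4/82.4)/(2π×0.0331×7.04) = 0.2703 K/W
R_total = 0.2703 K/W
Q = ΔT/R_total = 48/0.2703

Q ≈ 178 W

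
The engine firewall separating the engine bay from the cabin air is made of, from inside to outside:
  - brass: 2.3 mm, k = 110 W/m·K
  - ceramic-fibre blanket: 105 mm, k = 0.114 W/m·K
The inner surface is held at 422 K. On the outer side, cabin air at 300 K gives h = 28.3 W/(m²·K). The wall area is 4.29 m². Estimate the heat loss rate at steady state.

Q ≈ 547 W

Series thermal resistances:
R_brass = L/(kA) = 0.0023/(110×4.29) = 4.874×10^-6 K/W
R_ceramic-fibre blanket = L/(kA) = 0.105/(0.114×4.29) = 0.2147 K/W
R_outer film = 1/(h_o·A) = 1/(28.3×4.29) = 0.008237 K/W
R_total = 0.2229 K/W
Q = ΔT / R_total = 122 / 0.2229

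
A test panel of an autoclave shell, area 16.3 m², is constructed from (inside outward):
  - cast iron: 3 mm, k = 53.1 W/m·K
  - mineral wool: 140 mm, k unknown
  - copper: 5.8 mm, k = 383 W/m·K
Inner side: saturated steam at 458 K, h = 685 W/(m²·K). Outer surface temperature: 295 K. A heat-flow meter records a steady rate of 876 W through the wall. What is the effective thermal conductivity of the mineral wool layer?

Series thermal resistances:
R_inner film = 1/(h_i·A) = 1/(685×16.3) = 8.956×10^-5 K/W
R_cast iron = L/(kA) = 0.003/(53.1×16.3) = 3.466×10^-6 K/W
R_copper = L/(kA) = 0.0058/(383×16.3) = 9.291×10^-7 K/W
Sum of known resistances R_other = 9.396×10^-5 K/W
Total R = ΔT/Q = 163/876 = 0.1861 K/W
R_mineral wool = R_total − R_other = 0.186 K/W
k = L/(R·A) = 0.14/(0.186×16.3)

k ≈ 0.0462 W/(m·K)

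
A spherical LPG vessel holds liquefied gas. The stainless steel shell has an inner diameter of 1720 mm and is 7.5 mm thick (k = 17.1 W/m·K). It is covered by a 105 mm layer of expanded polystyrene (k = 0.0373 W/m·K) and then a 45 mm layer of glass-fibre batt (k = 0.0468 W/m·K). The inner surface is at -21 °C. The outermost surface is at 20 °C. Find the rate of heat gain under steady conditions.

Q ≈ 120 W

Radial (spherical) resistances in series:
R_stainless steel shell = (1/0.86 − 1/0.8675)/(4π×17.1) = 4.678×10^-5 K/W
R_expanded polystyrene = (1/0.8675 − 1/0.9725)/(4π×0.0373) = 0.2655 K/W
R_glass-fibre batt = (1/0.9725 − 1/1.0175)/(4π×0.0468) = 0.07733 K/W
R_total = 0.3429 K/W
Q = ΔT/R_total = 41/0.3429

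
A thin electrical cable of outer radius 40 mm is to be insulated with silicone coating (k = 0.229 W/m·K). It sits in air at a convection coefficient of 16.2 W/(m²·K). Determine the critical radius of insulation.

r_cr ≈ 14.1 mm

For a cylinder r_cr = k/h = 0.229/16.2
r_cr = 14.1 mm; since the bare radius (40 mm) is above r_cr, any added insulation will reduce heat loss.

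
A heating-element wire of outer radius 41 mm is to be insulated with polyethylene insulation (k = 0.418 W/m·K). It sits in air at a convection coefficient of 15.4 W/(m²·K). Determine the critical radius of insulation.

r_cr ≈ 27.1 mm

For a cylinder r_cr = k/h = 0.418/15.4
r_cr = 27.1 mm; since the bare radius (41 mm) is above r_cr, any added insulation will reduce heat loss.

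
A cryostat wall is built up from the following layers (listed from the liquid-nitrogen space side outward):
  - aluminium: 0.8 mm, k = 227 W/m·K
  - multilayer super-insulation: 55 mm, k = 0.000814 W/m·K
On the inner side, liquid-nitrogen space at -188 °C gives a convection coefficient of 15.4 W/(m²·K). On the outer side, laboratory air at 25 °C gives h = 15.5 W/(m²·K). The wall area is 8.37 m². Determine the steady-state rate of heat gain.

Treating each layer as a thermal resistance in series:
R_inner film = 1/(h_i·A) = 1/(15.4×8.37) = 0.007758 K/W
R_aluminium = L/(kA) = 0.0008/(227×8.37) = 4.211×10^-7 K/W
R_multilayer super-insulation = L/(kA) = 0.055/(0.000814×8.37) = 8.073 K/W
R_outer film = 1/(h_o·A) = 1/(15.5×8.37) = 0.007708 K/W
R_total = 8.088 K/W
Q = ΔT / R_total = 213 / 8.088

Q ≈ 26.3 W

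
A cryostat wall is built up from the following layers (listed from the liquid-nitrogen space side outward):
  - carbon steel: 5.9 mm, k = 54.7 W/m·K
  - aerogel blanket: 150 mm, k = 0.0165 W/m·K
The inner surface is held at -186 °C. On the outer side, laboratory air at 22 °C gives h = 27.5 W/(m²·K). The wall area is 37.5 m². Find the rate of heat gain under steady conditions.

Model the wall as resistances in series:
R_carbon steel = L/(kA) = 0.0059/(54.7×37.5) = 2.876×10^-6 K/W
R_aerogel blanket = L/(kA) = 0.15/(0.0165×37.5) = 0.2424 K/W
R_outer film = 1/(h_o·A) = 1/(27.5×37.5) = 9.697×10^-4 K/W
R_total = 0.2434 K/W
Q = ΔT / R_total = 208 / 0.2434

Q ≈ 855 W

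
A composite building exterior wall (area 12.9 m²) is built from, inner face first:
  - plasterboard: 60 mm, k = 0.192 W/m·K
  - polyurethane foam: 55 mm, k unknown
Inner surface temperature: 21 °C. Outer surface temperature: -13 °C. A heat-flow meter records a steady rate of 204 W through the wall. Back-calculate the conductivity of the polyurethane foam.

k ≈ 0.0299 W/(m·K)

Thermal resistances in series:
R_plasterboard = L/(kA) = 0.06/(0.192×12.9) = 0.02422 K/W
Sum of known resistances R_other = 0.02422 K/W
Total R = ΔT/Q = 34/204 = 0.1667 K/W
R_polyurethane foam = R_total − R_other = 0.1424 K/W
k = L/(R·A) = 0.055/(0.1424×12.9)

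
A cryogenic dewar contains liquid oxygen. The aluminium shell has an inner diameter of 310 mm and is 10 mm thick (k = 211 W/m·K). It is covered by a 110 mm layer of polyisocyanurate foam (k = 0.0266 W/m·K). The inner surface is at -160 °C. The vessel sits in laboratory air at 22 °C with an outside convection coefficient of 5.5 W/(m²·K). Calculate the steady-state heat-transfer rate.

Radial (spherical) resistances in series:
R_aluminium shell = (1/0.155 − 1/0.165)/(4π×211) = 1.475×10^-4 K/W
R_polyisocyanurate foam = (1/0.165 − 1/0.275)/(4π×0.0266) = 7.252 K/W
R_outer film = 1/(h·4πr_o²) = 1/(5.5×4π×0.275²) = 0.1913 K/W
R_total = 7.444 K/W
Q = ΔT/R_total = 182/7.444

Q ≈ 24.4 W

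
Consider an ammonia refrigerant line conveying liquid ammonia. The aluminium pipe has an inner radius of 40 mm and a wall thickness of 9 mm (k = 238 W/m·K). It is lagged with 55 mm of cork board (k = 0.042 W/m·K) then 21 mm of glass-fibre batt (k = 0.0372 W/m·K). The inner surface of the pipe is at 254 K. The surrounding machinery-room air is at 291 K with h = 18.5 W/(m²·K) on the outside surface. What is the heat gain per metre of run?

q′ ≈ 9.98 W/m

Treating each annulus and film as a series resistance:
R_aluminium pipe wall = ln(49/40)/(2π×238×1) = 1.357×10^-4 K/W
R_cork board = ln(104/49)/(2π×0.042×1) = 2.852 K/W
R_glass-fibre batt = ln(125/104)/(2π×0.0372×1) = 0.7869 K/W
R_outer film = 1/(h_o·2πr_oL) = 1/(18.5×2π×0.125×1) = 0.06882 K/W
R_total = 3.708 K/W
Q = ΔT/R_total = 37/3.708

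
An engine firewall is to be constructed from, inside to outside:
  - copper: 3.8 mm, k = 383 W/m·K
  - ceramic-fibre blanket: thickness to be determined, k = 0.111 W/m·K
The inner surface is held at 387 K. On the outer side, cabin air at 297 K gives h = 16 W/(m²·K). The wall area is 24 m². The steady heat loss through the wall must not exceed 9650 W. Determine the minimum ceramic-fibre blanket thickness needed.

Using the resistance-network approach (series):
R_copper = L/(kA) = 0.0038/(383×24) = 4.134×10^-7 K/W
R_outer film = 1/(h_o·A) = 1/(16×24) = 0.002604 K/W
Sum of the known resistances R_other = 0.002605 K/W
Required total resistance R_tot = ΔT/Q_allow = 90/9650 = 0.009326 K/W
R_ceramic-fibre blanket = R_tot − R_other = 0.006722 K/W
L = R·k·A = 0.006722×0.111×24

L ≈ 17.9 mm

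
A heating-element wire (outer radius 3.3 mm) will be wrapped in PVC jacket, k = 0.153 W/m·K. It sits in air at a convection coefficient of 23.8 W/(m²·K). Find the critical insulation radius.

For a cylinder r_cr = k/h = 0.153/23.8
r_cr = 6.43 mm; since the bare radius (3.3 mm) is below r_cr, adding a thin layer of insulation will *increase* heat loss.

r_cr ≈ 6.43 mm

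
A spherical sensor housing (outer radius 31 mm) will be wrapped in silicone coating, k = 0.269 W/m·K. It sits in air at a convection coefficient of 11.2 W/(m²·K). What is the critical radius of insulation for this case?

For a sphere r_cr = 2k/h = 2×0.269/11.2
r_cr = 48 mm; since the bare radius (31 mm) is below r_cr, adding a thin layer of insulation will *increase* heat loss.

r_cr ≈ 48 mm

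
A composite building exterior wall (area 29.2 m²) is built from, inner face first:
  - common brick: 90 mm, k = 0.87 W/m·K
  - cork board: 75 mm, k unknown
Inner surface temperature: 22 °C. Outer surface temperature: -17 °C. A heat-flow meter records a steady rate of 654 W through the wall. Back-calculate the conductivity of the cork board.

Using the resistance-network approach (series):
R_common brick = L/(kA) = 0.09/(0.87×29.2) = 0.003543 K/W
Sum of known resistances R_other = 0.003543 K/W
Total R = ΔT/Q = 39/654 = 0.05963 K/W
R_cork board = R_total − R_other = 0.05609 K/W
k = L/(R·A) = 0.075/(0.05609×29.2)

k ≈ 0.0458 W/(m·K)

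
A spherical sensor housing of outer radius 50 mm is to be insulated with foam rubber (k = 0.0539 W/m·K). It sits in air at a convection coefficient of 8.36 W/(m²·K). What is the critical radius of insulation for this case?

r_cr ≈ 12.9 mm

For a sphere r_cr = 2k/h = 2×0.0539/8.36
r_cr = 12.9 mm; since the bare radius (50 mm) is above r_cr, any added insulation will reduce heat loss.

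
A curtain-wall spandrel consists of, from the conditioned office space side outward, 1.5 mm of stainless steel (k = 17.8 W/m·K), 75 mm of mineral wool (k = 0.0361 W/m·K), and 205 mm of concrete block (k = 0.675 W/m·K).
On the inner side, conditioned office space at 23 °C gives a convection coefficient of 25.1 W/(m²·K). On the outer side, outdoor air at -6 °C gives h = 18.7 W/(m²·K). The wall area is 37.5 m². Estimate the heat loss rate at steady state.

Treating each layer as a thermal resistance in series:
R_inner film = 1/(h_i·A) = 1/(25.1×37.5) = 0.001062 K/W
R_stainless steel = L/(kA) = 0.0015/(17.8×37.5) = 2.247×10^-6 K/W
R_mineral wool = L/(kA) = 0.075/(0.0361×37.5) = 0.0554 K/W
R_concrete block = L/(kA) = 0.205/(0.675×37.5) = 0.008099 K/W
R_outer film = 1/(h_o·A) = 1/(18.7×37.5) = 0.001426 K/W
R_total = 0.06599 K/W
Q = ΔT / R_total = 29 / 0.06599

Q ≈ 439 W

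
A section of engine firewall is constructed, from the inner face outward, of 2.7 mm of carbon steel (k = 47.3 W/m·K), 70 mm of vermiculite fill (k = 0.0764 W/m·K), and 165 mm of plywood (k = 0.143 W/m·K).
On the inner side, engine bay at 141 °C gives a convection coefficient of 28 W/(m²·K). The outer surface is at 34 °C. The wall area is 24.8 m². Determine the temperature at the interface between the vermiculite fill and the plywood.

T ≈ 92.6 °C

Series thermal resistances:
R_inner film = 1/(h_i·A) = 1/(28×24.8) = 0.00144 K/W
R_carbon steel = L/(kA) = 0.0027/(47.3×24.8) = 2.302×10^-6 K/W
R_vermiculite fill = L/(kA) = 0.07/(0.0764×24.8) = 0.03694 K/W
R_plywood = L/(kA) = 0.165/(0.143×24.8) = 0.04653 K/W
R_total = 0.08491 K/W;  Q = ΔT/R_total = 107/0.08491 = 1260 W
T_interface = T_inner − Q·ΣR(inner→interface) = 141 − 1260×0.03839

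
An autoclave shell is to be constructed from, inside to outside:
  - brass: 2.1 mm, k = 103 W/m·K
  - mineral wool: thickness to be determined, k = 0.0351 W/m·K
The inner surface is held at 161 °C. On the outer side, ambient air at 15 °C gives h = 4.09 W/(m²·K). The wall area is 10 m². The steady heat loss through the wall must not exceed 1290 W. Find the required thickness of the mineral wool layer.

Model the wall as resistances in series:
R_brass = L/(kA) = 0.0021/(103×10) = 2.039×10^-6 K/W
R_outer film = 1/(h_o·A) = 1/(4.09×10) = 0.02445 K/W
Sum of the known resistances R_other = 0.02445 K/W
Required total resistance R_tot = ΔT/Q_allow = 146/1290 = 0.1132 K/W
R_mineral wool = R_tot − R_other = 0.08873 K/W
L = R·k·A = 0.08873×0.0351×10

L ≈ 31.1 mm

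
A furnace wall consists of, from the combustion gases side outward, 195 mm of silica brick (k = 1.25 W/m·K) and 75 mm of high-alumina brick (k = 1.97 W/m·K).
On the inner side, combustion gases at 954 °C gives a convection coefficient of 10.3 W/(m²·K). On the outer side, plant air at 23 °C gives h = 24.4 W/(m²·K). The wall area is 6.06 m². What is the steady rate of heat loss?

Thermal resistances in series:
R_inner film = 1/(h_i·A) = 1/(10.3×6.06) = 0.01602 K/W
R_silica brick = L/(kA) = 0.195/(1.25×6.06) = 0.02574 K/W
R_high-alumina brick = L/(kA) = 0.075/(1.97×6.06) = 0.006282 K/W
R_outer film = 1/(h_o·A) = 1/(24.4×6.06) = 0.006763 K/W
R_total = 0.05481 K/W
Q = ΔT / R_total = 931 / 0.05481

Q ≈ 17000 W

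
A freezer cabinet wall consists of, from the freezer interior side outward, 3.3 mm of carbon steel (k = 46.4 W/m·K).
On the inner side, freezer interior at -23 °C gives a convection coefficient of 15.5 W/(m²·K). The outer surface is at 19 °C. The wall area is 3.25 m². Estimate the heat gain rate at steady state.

Q ≈ 2110 W

Using the resistance-network approach (series):
R_inner film = 1/(h_i·A) = 1/(15.5×3.25) = 0.01985 K/W
R_carbon steel = L/(kA) = 0.0033/(46.4×3.25) = 2.188×10^-5 K/W
R_total = 0.01987 K/W
Q = ΔT / R_total = 42 / 0.01987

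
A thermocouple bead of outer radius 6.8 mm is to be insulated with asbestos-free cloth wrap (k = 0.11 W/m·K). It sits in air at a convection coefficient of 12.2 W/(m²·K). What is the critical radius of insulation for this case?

For a sphere r_cr = 2k/h = 2×0.11/12.2
r_cr = 18 mm; since the bare radius (6.8 mm) is below r_cr, adding a thin layer of insulation will *increase* heat loss.

r_cr ≈ 18 mm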